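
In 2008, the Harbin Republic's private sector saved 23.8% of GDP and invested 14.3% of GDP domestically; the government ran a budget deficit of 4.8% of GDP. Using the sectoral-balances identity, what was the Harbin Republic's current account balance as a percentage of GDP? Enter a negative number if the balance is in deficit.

By the sectoral-balances identity, CA = (S_private - I) + (T - G).
Private balance = 23.8 - 14.3 = 9.5
Government balance (T - G) = -4.8
CA = 9.5 + (-4.8) = 4.7

4.7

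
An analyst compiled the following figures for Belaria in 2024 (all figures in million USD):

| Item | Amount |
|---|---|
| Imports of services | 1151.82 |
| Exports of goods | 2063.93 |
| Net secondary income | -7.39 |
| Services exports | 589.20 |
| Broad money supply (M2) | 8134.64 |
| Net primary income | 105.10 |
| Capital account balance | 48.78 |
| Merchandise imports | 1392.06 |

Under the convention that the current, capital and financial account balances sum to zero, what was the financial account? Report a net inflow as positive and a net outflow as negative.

Goods balance = 2063.93 - 1392.06 = 671.87
Services balance = 589.20 - 1151.82 = -562.62
Trade balance (goods + services) = 671.87 + (-562.62) = 109.25
Net primary income = 105.10
Net secondary income = -7.39
Current account = 109.25 + 105.10 + (-7.39) = 206.96
Financial account = -(206.96 + 48.78) = -255.74

-255.74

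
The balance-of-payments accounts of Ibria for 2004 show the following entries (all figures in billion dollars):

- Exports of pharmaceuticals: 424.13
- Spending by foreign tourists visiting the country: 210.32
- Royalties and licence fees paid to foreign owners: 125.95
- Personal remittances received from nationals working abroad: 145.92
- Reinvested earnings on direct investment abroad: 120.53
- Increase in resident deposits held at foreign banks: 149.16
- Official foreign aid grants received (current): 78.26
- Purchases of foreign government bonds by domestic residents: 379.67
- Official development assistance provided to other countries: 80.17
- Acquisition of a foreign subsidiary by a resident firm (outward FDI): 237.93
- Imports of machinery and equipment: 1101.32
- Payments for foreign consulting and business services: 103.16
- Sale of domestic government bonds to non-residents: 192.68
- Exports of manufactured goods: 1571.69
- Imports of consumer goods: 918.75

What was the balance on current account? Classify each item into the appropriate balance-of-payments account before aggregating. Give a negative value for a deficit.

221.50

Goods: 424.13 - 1101.32 + 1571.69 - 918.75 = -24.25
Services: 210.32 - 103.16 - 125.95 = -18.79
Primary income: 120.53
Secondary income: -80.17 + 78.26 + 145.92 = 144.01
Current account = (-24.25) + (-18.79) + 120.53 + 144.01 = 221.50
(Excluded from the current account — financial account: increase in resident deposits held at foreign banks 149.16, purchases of foreign government bonds by domestic residents 379.67, acquisition of a foreign subsidiary by a resident firm (outward FDI) 237.93, sale of domestic government bonds to non-residents 192.68.)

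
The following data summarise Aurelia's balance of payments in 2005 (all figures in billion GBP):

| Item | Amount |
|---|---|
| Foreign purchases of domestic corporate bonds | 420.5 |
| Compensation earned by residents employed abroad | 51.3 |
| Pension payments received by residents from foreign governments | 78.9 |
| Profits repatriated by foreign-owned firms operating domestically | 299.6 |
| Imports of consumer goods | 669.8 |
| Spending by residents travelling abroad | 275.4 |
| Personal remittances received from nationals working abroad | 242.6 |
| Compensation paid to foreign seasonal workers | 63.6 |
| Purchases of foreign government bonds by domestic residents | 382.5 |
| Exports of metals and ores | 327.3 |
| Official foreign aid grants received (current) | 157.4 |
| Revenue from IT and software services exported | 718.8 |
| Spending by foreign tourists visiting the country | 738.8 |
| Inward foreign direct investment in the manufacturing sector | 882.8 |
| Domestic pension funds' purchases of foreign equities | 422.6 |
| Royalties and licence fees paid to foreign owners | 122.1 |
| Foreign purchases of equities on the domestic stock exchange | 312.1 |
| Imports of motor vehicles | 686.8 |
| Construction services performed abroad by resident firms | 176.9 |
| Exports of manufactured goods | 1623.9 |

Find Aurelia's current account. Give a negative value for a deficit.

Goods: -669.8 + 327.3 + 1623.9 - 686.8 = 594.6
Services: -275.4 + 176.9 + 718.8 - 122.1 + 738.8 = 1237.0
Primary income: -299.6 + 51.3 - 63.6 = -311.9
Secondary income: 242.6 + 157.4 + 78.9 = 478.9
Current account = 594.6 + 1237.0 + (-311.9) + 478.9 = 1998.6
(Excluded from the current account — financial account: foreign purchases of domestic corporate bonds 420.5, purchases of foreign government bonds by domestic residents 382.5, inward foreign direct investment in the manufacturing sector 882.8, domestic pension funds' purchases of foreign equities 422.6, foreign purchases of equities on the domestic stock exchange 312.1.)

1998.6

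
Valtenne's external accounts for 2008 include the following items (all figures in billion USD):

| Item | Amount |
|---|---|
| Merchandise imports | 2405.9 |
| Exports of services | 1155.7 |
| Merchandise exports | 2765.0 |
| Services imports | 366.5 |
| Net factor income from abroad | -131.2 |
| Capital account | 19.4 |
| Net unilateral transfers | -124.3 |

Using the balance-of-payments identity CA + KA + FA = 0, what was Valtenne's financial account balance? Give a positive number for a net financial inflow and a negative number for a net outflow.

-912.2

Goods balance = 2765.0 - 2405.9 = 359.1
Services balance = 1155.7 - 366.5 = 789.2
Trade balance (goods + services) = 359.1 + 789.2 = 1148.3
Net primary income = -131.2
Net secondary income = -124.3
Current account = 1148.3 + (-131.2) + (-124.3) = 892.8
Financial account = -(892.8 + 19.4) = -912.2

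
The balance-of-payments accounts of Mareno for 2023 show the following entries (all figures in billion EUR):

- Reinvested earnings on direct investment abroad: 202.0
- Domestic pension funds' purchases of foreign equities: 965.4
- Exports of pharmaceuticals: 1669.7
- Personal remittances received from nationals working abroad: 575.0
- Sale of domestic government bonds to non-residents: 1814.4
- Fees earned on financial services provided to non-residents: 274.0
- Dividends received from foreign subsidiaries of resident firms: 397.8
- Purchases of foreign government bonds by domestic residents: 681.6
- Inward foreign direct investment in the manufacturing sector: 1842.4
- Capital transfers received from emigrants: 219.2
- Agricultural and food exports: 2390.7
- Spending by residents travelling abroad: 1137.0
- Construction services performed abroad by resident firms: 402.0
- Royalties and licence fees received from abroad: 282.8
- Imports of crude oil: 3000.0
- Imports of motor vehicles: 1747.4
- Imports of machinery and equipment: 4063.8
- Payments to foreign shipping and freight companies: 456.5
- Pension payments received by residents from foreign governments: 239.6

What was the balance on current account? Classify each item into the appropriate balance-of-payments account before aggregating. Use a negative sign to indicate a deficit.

-3971.1

Goods: 1669.7 - 4063.8 - 1747.4 - 3000.0 + 2390.7 = -4750.8
Services: -1137.0 - 456.5 + 402.0 + 282.8 + 274.0 = -634.7
Primary income: 397.8 + 202.0 = 599.8
Secondary income: 239.6 + 575.0 = 814.6
Current account = (-4750.8) + (-634.7) + 599.8 + 814.6 = -3971.1
(Excluded from the current account — financial account: domestic pension funds' purchases of foreign equities 965.4, sale of domestic government bonds to non-residents 1814.4, purchases of foreign government bonds by domestic residents 681.6, inward foreign direct investment in the manufacturing sector 1842.4; capital account: capital transfers received from emigrants 219.2.)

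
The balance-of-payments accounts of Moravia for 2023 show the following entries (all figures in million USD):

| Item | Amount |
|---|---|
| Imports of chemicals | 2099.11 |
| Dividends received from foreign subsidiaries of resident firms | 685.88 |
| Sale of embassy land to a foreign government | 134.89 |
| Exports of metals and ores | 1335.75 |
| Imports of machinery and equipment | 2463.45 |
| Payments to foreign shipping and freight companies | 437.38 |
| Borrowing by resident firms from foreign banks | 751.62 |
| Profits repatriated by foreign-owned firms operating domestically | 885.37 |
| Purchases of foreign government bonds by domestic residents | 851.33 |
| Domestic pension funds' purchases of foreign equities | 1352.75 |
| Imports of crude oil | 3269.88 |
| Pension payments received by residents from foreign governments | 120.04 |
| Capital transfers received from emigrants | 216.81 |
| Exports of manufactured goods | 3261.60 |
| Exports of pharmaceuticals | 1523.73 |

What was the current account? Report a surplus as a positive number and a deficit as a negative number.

-2228.19

Goods: -3269.88 - 2099.11 + 1523.73 - 2463.45 + 1335.75 + 3261.60 = -1711.36
Services: -437.38
Primary income: -885.37 + 685.88 = -199.49
Secondary income: 120.04
Current account = (-1711.36) + (-437.38) + (-199.49) + 120.04 = -2228.19
(Excluded from the current account — capital account: sale of embassy land to a foreign government 134.89, capital transfers received from emigrants 216.81; financial account: borrowing by resident firms from foreign banks 751.62, purchases of foreign government bonds by domestic residents 851.33, domestic pension funds' purchases of foreign equities 1352.75.)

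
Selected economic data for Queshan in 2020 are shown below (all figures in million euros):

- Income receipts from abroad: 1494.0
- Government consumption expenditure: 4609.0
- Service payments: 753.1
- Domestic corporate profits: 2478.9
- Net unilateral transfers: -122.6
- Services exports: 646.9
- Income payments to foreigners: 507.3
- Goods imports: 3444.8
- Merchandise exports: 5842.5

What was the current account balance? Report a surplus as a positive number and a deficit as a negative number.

3155.6

Goods balance = 5842.5 - 3444.8 = 2397.7
Services balance = 646.9 - 753.1 = -106.2
Trade balance (goods + services) = 2397.7 + (-106.2) = 2291.5
Net primary income = 1494.0 - 507.3 = 986.7
Net secondary income = -122.6
Current account = 2291.5 + 986.7 + (-122.6) = 3155.6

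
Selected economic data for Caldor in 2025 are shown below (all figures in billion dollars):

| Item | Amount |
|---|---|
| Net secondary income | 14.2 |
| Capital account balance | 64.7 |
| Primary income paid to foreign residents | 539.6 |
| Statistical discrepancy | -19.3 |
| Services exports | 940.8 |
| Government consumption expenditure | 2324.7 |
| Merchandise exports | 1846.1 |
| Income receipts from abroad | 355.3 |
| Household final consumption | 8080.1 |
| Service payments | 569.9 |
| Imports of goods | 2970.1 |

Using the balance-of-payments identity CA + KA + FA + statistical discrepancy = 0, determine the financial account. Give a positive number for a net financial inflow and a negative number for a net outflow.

Goods balance = 1846.1 - 2970.1 = -1124.0
Services balance = 940.8 - 569.9 = 370.9
Trade balance (goods + services) = -1124.0 + 370.9 = -753.1
Net primary income = 355.3 - 539.6 = -184.3
Net secondary income = 14.2
Current account = -753.1 + (-184.3) + 14.2 = -923.2
Financial account = -(-923.2 + 64.7 + (-19.3)) = 877.8

877.8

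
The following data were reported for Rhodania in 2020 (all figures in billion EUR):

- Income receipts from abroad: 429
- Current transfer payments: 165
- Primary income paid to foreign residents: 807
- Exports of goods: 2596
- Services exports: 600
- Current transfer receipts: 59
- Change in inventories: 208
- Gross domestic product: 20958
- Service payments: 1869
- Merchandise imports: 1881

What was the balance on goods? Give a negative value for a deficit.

715

Goods balance = 2596 - 1881 = 715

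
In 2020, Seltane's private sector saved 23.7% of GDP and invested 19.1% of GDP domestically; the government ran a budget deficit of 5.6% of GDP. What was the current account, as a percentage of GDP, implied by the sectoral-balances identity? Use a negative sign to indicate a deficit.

-1.0

By the sectoral-balances identity, CA = (S_private - I) + (T - G).
Private balance = 23.7 - 19.1 = 4.6
Government balance (T - G) = -5.6
CA = 4.6 + (-5.6) = -1.0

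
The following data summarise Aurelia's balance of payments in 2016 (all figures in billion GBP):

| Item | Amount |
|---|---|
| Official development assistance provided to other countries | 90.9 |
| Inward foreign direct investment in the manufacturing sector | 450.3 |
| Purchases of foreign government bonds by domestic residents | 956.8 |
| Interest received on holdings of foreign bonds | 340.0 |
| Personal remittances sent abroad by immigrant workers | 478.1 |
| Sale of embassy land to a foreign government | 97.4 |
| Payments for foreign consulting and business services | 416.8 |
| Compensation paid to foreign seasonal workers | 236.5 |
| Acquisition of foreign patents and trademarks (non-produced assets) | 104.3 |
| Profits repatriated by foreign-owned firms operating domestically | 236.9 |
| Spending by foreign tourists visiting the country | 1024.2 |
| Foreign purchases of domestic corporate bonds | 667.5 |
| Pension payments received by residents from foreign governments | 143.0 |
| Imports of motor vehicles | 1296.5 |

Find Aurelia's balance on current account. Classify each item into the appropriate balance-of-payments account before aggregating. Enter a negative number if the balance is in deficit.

-1248.5

Goods: -1296.5
Services: -416.8 + 1024.2 = 607.4
Primary income: -236.9 + 340.0 - 236.5 = -133.4
Secondary income: 143.0 - 90.9 - 478.1 = -426.0
Current account = (-1296.5) + 607.4 + (-133.4) + (-426.0) = -1248.5
(Excluded from the current account — financial account: inward foreign direct investment in the manufacturing sector 450.3, purchases of foreign government bonds by domestic residents 956.8, foreign purchases of domestic corporate bonds 667.5; capital account: sale of embassy land to a foreign government 97.4, acquisition of foreign patents and trademarks (non-produced assets) 104.3.)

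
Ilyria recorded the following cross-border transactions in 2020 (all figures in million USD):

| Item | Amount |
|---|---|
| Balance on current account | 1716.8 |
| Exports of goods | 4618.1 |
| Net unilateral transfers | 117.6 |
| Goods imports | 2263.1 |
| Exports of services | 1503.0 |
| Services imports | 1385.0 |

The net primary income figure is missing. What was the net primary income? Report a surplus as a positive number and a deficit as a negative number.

-873.8

Current account = goods balance + services balance + net primary income + net secondary income
Sum of the known components = 2590.6
Net primary income = CA - (known components) = 1716.8 - 2590.6 = -873.8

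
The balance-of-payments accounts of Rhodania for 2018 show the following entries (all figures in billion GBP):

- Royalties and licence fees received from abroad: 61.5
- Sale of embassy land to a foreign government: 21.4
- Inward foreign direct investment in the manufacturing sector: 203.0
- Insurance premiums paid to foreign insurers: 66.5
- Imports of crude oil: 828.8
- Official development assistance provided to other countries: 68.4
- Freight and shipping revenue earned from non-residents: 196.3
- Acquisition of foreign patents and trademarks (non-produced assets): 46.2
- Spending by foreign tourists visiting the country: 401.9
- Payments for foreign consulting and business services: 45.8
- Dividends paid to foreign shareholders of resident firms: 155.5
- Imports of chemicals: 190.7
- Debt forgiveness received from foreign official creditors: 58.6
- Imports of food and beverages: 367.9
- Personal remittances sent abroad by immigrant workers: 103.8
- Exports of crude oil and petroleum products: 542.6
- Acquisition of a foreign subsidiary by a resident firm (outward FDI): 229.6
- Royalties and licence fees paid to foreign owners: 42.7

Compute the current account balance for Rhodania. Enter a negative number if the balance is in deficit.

Goods: 542.6 - 367.9 - 190.7 - 828.8 = -844.8
Services: 401.9 - 42.7 + 196.3 + 61.5 - 66.5 - 45.8 = 504.7
Primary income: -155.5
Secondary income: -103.8 - 68.4 = -172.2
Current account = (-844.8) + 504.7 + (-155.5) + (-172.2) = -667.8
(Excluded from the current account — capital account: sale of embassy land to a foreign government 21.4, acquisition of foreign patents and trademarks (non-produced assets) 46.2, debt forgiveness received from foreign official creditors 58.6; financial account: inward foreign direct investment in the manufacturing sector 203.0, acquisition of a foreign subsidiary by a resident firm (outward FDI) 229.6.)

-667.8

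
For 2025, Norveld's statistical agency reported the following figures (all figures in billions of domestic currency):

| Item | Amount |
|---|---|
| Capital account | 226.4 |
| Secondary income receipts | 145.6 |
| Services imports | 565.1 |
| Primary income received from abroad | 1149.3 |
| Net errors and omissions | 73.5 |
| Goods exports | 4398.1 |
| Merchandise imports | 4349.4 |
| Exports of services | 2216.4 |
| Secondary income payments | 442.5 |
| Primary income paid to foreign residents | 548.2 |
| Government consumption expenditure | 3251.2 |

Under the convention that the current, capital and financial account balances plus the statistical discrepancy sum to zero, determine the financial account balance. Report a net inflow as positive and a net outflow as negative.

Goods balance = 4398.1 - 4349.4 = 48.7
Services balance = 2216.4 - 565.1 = 1651.3
Trade balance (goods + services) = 48.7 + 1651.3 = 1700.0
Net primary income = 1149.3 - 548.2 = 601.1
Net secondary income = 145.6 - 442.5 = -296.9
Current account = 1700.0 + 601.1 + (-296.9) = 2004.2
Financial account = -(2004.2 + 226.4 + 73.5) = -2304.1

-2304.1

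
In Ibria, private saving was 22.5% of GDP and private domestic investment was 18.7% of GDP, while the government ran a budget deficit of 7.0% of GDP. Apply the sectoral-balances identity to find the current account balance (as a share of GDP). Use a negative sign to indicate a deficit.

By the sectoral-balances identity, CA = (S_private - I) + (T - G).
Private balance = 22.5 - 18.7 = 3.8
Government balance (T - G) = -7.0
CA = 3.8 + (-7.0) = -3.2

-3.2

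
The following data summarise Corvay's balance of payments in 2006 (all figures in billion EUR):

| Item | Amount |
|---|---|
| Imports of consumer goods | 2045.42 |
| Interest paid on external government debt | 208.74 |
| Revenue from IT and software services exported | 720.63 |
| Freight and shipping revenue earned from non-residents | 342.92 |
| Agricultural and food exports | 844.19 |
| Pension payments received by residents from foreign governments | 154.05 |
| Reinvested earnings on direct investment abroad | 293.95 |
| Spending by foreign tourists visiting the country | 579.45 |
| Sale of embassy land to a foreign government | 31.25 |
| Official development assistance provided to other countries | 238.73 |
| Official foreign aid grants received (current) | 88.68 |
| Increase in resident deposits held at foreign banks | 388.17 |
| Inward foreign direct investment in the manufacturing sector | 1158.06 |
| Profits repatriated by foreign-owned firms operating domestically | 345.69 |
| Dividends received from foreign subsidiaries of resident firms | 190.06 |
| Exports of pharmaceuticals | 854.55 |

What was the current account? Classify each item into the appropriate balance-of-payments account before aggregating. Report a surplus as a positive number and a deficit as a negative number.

1229.90

Goods: 844.19 + 854.55 - 2045.42 = -346.68
Services: 342.92 + 720.63 + 579.45 = 1643.00
Primary income: 190.06 - 345.69 - 208.74 + 293.95 = -70.42
Secondary income: 154.05 + 88.68 - 238.73 = 4.00
Current account = (-346.68) + 1643.00 + (-70.42) + 4.00 = 1229.90
(Excluded from the current account — capital account: sale of embassy land to a foreign government 31.25; financial account: increase in resident deposits held at foreign banks 388.17, inward foreign direct investment in the manufacturing sector 1158.06.)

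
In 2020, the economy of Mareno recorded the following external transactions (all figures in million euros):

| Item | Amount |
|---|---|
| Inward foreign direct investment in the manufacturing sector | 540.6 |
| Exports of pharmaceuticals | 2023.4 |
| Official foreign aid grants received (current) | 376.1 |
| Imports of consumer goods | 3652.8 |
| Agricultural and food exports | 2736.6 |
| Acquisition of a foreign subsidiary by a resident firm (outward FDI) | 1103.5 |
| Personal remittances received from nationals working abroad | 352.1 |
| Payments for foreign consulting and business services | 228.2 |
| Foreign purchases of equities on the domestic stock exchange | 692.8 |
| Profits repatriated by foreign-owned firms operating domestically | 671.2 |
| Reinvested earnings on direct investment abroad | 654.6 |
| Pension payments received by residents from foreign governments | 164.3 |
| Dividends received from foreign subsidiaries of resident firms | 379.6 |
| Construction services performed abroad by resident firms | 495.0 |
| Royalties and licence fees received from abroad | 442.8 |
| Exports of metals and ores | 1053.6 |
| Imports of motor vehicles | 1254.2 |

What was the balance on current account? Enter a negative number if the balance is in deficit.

Goods: -1254.2 + 1053.6 + 2736.6 + 2023.4 - 3652.8 = 906.6
Services: 495.0 + 442.8 - 228.2 = 709.6
Primary income: 379.6 - 671.2 + 654.6 = 363.0
Secondary income: 376.1 + 352.1 + 164.3 = 892.5
Current account = 906.6 + 709.6 + 363.0 + 892.5 = 2871.7
(Excluded from the current account — financial account: inward foreign direct investment in the manufacturing sector 540.6, acquisition of a foreign subsidiary by a resident firm (outward FDI) 1103.5, foreign purchases of equities on the domestic stock exchange 692.8.)

2871.7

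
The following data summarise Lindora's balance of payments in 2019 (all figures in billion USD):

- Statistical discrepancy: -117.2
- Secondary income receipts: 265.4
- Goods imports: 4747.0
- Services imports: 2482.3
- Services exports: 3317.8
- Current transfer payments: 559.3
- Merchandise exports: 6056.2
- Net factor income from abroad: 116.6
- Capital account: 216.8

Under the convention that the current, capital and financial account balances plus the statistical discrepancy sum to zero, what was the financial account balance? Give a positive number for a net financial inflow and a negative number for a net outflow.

Goods balance = 6056.2 - 4747.0 = 1309.2
Services balance = 3317.8 - 2482.3 = 835.5
Trade balance (goods + services) = 1309.2 + 835.5 = 2144.7
Net primary income = 116.6
Net secondary income = 265.4 - 559.3 = -293.9
Current account = 2144.7 + 116.6 + (-293.9) = 1967.4
Financial account = -(1967.4 + 216.8 + (-117.2)) = -2067.0

-2067.0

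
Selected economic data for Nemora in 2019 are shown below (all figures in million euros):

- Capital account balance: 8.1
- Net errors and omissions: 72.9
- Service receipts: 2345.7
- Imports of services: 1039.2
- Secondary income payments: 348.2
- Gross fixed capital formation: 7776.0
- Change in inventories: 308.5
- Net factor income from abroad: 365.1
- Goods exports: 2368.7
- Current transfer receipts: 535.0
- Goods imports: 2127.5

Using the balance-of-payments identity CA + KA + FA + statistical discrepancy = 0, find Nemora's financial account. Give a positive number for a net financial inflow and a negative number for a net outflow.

Goods balance = 2368.7 - 2127.5 = 241.2
Services balance = 2345.7 - 1039.2 = 1306.5
Trade balance (goods + services) = 241.2 + 1306.5 = 1547.7
Net primary income = 365.1
Net secondary income = 535.0 - 348.2 = 186.8
Current account = 1547.7 + 365.1 + 186.8 = 2099.6
Financial account = -(2099.6 + 8.1 + 72.9) = -2180.6

-2180.6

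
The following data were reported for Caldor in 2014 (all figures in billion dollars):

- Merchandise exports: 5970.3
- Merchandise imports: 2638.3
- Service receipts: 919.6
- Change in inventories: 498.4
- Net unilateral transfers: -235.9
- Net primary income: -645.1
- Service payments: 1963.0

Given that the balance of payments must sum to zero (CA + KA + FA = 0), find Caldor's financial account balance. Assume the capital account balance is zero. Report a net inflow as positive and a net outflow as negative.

Goods balance = 5970.3 - 2638.3 = 3332.0
Services balance = 919.6 - 1963.0 = -1043.4
Trade balance (goods + services) = 3332.0 + (-1043.4) = 2288.6
Net primary income = -645.1
Net secondary income = -235.9
Current account = 2288.6 + (-645.1) + (-235.9) = 1407.6
Financial account = -(1407.6) = -1407.6

-1407.6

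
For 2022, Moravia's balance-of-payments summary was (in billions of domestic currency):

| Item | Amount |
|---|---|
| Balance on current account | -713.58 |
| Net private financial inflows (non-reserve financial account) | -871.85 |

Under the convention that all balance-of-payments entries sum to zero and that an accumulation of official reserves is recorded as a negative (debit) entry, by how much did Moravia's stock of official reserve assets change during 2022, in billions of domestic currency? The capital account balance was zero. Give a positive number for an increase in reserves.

Official reserve transactions balance = -((-713.58) + (-871.85)) = 1585.43
An accumulation of reserves is recorded as a debit (negative entry), so the change in the stock of reserves is the negative of that balance.
Change in official reserves = -(1585.43) = -1585.43

-1585.43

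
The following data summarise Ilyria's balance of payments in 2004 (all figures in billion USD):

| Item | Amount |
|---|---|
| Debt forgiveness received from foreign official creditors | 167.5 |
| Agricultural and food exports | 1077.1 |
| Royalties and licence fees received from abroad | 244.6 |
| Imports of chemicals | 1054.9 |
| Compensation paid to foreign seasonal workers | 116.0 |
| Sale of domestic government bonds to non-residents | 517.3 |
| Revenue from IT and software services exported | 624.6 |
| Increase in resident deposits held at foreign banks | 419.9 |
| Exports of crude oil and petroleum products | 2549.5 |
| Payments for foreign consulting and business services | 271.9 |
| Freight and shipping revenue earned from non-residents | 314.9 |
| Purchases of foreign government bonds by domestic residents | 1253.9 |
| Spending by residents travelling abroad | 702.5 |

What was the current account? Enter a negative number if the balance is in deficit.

2665.4

Goods: 1077.1 + 2549.5 - 1054.9 = 2571.7
Services: -271.9 + 244.6 - 702.5 + 314.9 + 624.6 = 209.7
Primary income: -116.0
Current account = 2571.7 + 209.7 + (-116.0) = 2665.4
(Excluded from the current account — capital account: debt forgiveness received from foreign official creditors 167.5; financial account: sale of domestic government bonds to non-residents 517.3, increase in resident deposits held at foreign banks 419.9, purchases of foreign government bonds by domestic residents 1253.9.)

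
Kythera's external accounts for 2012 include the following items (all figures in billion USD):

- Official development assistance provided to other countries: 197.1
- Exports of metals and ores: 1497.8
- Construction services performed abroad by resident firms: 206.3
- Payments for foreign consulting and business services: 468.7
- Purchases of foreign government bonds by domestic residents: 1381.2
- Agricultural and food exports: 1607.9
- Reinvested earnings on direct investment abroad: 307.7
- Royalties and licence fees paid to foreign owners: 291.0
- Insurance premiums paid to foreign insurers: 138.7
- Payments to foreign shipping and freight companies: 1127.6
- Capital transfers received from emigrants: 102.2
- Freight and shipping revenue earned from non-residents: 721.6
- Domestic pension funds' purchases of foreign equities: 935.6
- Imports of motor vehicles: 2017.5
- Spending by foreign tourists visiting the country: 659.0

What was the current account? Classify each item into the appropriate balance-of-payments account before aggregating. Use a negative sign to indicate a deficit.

Goods: -2017.5 + 1607.9 + 1497.8 = 1088.2
Services: -291.0 + 206.3 + 721.6 - 138.7 + 659.0 - 468.7 - 1127.6 = -439.1
Primary income: 307.7
Secondary income: -197.1
Current account = 1088.2 + (-439.1) + 307.7 + (-197.1) = 759.7
(Excluded from the current account — financial account: purchases of foreign government bonds by domestic residents 1381.2, domestic pension funds' purchases of foreign equities 935.6; capital account: capital transfers received from emigrants 102.2.)

759.7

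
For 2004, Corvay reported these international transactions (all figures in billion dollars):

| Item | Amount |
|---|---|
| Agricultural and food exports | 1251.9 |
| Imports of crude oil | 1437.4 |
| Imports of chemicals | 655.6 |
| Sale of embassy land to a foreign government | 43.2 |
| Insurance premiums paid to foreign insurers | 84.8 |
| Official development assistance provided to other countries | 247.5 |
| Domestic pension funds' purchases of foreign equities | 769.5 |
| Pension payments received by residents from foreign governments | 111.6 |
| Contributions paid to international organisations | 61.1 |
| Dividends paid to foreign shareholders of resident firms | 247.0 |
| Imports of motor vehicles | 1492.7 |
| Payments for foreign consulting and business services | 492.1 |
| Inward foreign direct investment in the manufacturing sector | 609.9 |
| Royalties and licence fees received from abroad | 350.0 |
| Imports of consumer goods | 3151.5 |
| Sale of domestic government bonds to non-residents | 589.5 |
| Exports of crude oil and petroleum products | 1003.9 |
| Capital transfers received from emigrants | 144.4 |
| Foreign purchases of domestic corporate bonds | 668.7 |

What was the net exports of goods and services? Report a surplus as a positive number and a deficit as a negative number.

Goods: 1251.9 - 1492.7 - 655.6 - 3151.5 - 1437.4 + 1003.9 = -4481.4
Services: -492.1 - 84.8 + 350.0 = -226.9
Trade balance = -4481.4 + (-226.9) = -4708.3
(Excluded from the trade balance — capital account: sale of embassy land to a foreign government 43.2, capital transfers received from emigrants 144.4; secondary income: official development assistance provided to other countries 247.5, pension payments received by residents from foreign governments 111.6, contributions paid to international organisations 61.1; financial account: domestic pension funds' purchases of foreign equities 769.5, inward foreign direct investment in the manufacturing sector 609.9, sale of domestic government bonds to non-residents 589.5, foreign purchases of domestic corporate bonds 668.7; primary income: dividends paid to foreign shareholders of resident firms 247.0.)

-4708.3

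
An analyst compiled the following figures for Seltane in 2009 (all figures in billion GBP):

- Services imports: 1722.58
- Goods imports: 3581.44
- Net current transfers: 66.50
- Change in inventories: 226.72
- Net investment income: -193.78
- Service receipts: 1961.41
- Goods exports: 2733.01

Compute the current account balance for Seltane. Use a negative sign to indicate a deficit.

Goods balance = 2733.01 - 3581.44 = -848.43
Services balance = 1961.41 - 1722.58 = 238.83
Trade balance (goods + services) = -848.43 + 238.83 = -609.60
Net primary income = -193.78
Net secondary income = 66.50
Current account = -609.60 + (-193.78) + 66.50 = -736.88

-736.88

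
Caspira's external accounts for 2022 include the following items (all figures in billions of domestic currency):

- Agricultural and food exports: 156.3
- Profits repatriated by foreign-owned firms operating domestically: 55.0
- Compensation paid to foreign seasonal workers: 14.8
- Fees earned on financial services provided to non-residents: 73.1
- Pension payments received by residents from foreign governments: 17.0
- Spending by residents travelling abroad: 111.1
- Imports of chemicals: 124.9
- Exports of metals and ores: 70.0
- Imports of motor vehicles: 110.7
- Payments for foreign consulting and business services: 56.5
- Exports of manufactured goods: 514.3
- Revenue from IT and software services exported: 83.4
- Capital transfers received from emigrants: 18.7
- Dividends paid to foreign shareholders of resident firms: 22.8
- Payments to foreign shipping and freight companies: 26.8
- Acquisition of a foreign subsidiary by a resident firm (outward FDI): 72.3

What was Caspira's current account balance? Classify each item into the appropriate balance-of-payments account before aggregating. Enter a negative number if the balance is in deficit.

Goods: -124.9 + 70.0 + 156.3 - 110.7 + 514.3 = 505.0
Services: -26.8 - 111.1 + 83.4 - 56.5 + 73.1 = -37.9
Primary income: -14.8 - 55.0 - 22.8 = -92.6
Secondary income: 17.0
Current account = 505.0 + (-37.9) + (-92.6) + 17.0 = 391.5
(Excluded from the current account — capital account: capital transfers received from emigrants 18.7; financial account: acquisition of a foreign subsidiary by a resident firm (outward FDI) 72.3.)

391.5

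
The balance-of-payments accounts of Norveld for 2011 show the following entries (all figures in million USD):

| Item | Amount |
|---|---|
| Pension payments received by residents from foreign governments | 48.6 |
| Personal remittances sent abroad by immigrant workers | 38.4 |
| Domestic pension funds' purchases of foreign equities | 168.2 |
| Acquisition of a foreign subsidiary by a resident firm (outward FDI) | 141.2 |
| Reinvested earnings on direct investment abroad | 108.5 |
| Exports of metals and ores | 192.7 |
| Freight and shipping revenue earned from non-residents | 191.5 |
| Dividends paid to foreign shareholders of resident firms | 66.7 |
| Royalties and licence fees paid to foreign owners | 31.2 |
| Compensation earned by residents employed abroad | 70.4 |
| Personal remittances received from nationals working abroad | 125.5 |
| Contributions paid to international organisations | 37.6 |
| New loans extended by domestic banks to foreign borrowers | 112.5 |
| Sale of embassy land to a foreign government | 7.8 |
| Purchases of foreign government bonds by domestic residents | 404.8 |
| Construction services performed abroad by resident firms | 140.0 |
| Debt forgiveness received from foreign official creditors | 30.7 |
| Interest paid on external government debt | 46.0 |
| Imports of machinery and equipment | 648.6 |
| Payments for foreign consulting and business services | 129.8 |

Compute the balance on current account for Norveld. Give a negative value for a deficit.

-121.1

Goods: -648.6 + 192.7 = -455.9
Services: -129.8 + 191.5 - 31.2 + 140.0 = 170.5
Primary income: 70.4 + 108.5 - 46.0 - 66.7 = 66.2
Secondary income: -38.4 + 125.5 - 37.6 + 48.6 = 98.1
Current account = (-455.9) + 170.5 + 66.2 + 98.1 = -121.1
(Excluded from the current account — financial account: domestic pension funds' purchases of foreign equities 168.2, acquisition of a foreign subsidiary by a resident firm (outward FDI) 141.2, new loans extended by domestic banks to foreign borrowers 112.5, purchases of foreign government bonds by domestic residents 404.8; capital account: sale of embassy land to a foreign government 7.8, debt forgiveness received from foreign official creditors 30.7.)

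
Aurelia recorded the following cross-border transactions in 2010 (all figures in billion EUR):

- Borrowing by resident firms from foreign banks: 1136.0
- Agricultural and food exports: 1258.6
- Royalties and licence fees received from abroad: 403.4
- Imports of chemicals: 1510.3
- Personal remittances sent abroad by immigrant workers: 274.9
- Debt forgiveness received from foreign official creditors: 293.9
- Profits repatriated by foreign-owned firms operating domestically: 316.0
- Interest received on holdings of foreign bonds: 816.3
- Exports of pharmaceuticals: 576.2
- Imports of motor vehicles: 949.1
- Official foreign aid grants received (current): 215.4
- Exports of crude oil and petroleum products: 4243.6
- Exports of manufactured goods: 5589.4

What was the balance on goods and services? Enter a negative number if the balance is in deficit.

Goods: 576.2 - 1510.3 + 5589.4 + 4243.6 + 1258.6 - 949.1 = 9208.4
Services: 403.4
Trade balance = 9208.4 + 403.4 = 9611.8
(Excluded from the trade balance — financial account: borrowing by resident firms from foreign banks 1136.0; secondary income: personal remittances sent abroad by immigrant workers 274.9, official foreign aid grants received (current) 215.4; capital account: debt forgiveness received from foreign official creditors 293.9; primary income: profits repatriated by foreign-owned firms operating domestically 316.0, interest received on holdings of foreign bonds 816.3.)

9611.8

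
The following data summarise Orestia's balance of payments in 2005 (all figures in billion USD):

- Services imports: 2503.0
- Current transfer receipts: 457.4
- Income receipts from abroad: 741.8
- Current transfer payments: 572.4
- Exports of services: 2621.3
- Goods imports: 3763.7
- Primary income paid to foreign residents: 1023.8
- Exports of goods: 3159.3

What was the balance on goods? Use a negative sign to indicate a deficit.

Goods balance = 3159.3 - 3763.7 = -604.4

-604.4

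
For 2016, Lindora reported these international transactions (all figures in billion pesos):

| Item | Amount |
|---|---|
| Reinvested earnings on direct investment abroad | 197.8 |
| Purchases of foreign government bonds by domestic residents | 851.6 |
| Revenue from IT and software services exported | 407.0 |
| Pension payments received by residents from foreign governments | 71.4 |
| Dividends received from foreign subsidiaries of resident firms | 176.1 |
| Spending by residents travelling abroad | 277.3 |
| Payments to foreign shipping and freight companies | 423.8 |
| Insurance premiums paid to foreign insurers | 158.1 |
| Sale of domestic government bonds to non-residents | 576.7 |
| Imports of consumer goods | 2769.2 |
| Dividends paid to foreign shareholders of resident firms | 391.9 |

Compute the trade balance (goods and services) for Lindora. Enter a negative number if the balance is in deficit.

-3221.4

Goods: -2769.2
Services: -158.1 - 423.8 + 407.0 - 277.3 = -452.2
Trade balance = -2769.2 + (-452.2) = -3221.4
(Excluded from the trade balance — primary income: reinvested earnings on direct investment abroad 197.8, dividends received from foreign subsidiaries of resident firms 176.1, dividends paid to foreign shareholders of resident firms 391.9; financial account: purchases of foreign government bonds by domestic residents 851.6, sale of domestic government bonds to non-residents 576.7; secondary income: pension payments received by residents from foreign governments 71.4.)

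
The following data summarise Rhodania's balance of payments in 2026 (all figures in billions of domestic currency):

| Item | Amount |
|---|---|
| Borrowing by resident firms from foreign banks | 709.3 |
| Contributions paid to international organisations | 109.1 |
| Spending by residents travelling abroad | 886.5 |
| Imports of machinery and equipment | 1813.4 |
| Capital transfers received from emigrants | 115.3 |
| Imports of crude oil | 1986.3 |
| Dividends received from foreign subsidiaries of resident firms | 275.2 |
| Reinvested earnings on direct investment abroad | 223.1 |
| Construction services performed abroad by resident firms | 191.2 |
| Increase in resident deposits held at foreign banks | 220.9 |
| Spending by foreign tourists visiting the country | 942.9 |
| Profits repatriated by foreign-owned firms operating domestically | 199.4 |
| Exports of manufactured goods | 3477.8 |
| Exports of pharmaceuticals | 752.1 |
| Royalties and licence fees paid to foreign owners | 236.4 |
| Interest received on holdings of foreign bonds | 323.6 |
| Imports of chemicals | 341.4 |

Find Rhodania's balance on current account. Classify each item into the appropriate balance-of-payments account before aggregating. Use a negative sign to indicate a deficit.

Goods: -1986.3 - 1813.4 + 3477.8 - 341.4 + 752.1 = 88.8
Services: 942.9 - 236.4 + 191.2 - 886.5 = 11.2
Primary income: -199.4 + 275.2 + 223.1 + 323.6 = 622.5
Secondary income: -109.1
Current account = 88.8 + 11.2 + 622.5 + (-109.1) = 613.4
(Excluded from the current account — financial account: borrowing by resident firms from foreign banks 709.3, increase in resident deposits held at foreign banks 220.9; capital account: capital transfers received from emigrants 115.3.)

613.4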